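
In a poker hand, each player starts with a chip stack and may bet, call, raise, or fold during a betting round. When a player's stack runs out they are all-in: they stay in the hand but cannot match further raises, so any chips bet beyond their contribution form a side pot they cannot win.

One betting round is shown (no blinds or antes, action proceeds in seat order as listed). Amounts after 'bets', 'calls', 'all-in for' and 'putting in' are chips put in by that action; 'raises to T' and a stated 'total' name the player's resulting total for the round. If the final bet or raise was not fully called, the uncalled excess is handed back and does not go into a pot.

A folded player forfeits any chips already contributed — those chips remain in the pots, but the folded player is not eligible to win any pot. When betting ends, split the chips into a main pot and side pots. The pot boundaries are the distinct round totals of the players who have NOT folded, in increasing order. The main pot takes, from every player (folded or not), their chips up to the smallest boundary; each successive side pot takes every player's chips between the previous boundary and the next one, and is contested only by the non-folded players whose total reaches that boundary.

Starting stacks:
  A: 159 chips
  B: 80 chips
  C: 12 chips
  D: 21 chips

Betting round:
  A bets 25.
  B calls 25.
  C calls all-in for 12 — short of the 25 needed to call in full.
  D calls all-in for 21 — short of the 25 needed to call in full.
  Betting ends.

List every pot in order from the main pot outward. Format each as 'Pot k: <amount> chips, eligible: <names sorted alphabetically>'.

Pot 1: 48 chips, eligible: A, B, C, D
Pot 2: 27 chips, eligible: A, B, D
Pot 3: 8 chips, eligible: A, B

Derivation:
Contributions: A=25, B=25, C=12, D=21
Pot levels (distinct totals of non-folded players): 12, 21, 25
Layer 1-12: 12 each from A, B, C, D = 12*4 = 48 chips; eligible A, B, C, D
Layer 13-21: 9 each from A, B, D = 9*3 = 27 chips; eligible A, B, D
Layer 22-25: 4 each from A, B = 4*2 = 8 chips; eligible A, B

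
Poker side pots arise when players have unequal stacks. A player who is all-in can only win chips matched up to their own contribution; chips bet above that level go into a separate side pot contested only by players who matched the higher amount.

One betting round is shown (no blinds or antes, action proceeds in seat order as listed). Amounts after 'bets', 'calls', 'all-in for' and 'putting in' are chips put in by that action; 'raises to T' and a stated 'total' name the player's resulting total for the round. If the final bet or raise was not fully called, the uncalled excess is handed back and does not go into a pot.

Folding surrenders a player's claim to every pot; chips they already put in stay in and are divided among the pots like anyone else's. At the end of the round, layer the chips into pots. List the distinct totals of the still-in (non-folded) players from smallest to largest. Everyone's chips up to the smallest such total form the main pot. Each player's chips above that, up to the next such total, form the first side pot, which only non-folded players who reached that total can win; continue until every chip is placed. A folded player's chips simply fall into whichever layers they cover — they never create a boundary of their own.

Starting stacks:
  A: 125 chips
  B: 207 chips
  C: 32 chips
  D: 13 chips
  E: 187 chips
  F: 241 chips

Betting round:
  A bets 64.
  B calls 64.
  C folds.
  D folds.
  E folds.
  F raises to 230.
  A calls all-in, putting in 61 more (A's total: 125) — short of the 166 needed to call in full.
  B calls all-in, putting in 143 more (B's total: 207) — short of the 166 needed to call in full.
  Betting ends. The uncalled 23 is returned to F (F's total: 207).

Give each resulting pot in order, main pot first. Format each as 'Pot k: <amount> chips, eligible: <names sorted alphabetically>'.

Pot 1: 375 chips, eligible: A, B, F
Pot 2: 164 chips, eligible: B, F

Derivation:
Contributions (after 23 returned to F): A=125, B=207, F=207
Folded: C, D, E
Pot levels (distinct totals of non-folded players): 125, 207
Layer 1-125: 125 each from A, B, F = 125*3 = 375 chips; eligible A, B, F
Layer 126-207: 82 each from B, F = 82*2 = 164 chips; eligible B, F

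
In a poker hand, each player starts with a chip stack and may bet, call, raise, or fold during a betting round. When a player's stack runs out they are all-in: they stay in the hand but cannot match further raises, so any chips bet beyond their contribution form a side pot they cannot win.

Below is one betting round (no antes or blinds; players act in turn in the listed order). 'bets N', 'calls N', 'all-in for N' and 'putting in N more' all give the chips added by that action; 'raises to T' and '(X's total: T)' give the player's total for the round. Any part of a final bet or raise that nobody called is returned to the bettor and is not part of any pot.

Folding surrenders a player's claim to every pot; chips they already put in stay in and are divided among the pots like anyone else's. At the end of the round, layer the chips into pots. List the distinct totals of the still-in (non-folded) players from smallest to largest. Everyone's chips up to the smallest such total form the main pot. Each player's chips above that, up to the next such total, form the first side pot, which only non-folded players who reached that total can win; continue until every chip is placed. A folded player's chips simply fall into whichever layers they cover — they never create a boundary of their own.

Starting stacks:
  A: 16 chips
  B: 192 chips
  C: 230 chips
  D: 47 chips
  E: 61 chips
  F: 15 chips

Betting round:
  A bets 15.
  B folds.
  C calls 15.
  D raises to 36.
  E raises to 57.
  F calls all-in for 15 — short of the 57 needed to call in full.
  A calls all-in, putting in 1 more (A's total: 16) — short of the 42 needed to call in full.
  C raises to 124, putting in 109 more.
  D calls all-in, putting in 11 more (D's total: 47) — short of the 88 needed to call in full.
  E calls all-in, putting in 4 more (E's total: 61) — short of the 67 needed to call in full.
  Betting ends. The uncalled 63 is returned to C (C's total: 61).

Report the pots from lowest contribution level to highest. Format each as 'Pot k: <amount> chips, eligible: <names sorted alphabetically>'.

Contributions (after 63 returned to C): A=16, C=61, D=47, E=61, F=15
Folded: B
Pot levels (distinct totals of non-folded players): 15, 16, 47, 61
Layer 1-15: 15 each from A, C, D, E, F = 15*5 = 75 chips; eligible A, C, D, E, F
Layer 16-16: 1 each from A, C, D, E = 1*4 = 4 chips; eligible A, C, D, E
Layer 17-47: 31 each from C, D, E = 31*3 = 93 chips; eligible C, D, E
Layer 48-61: 14 each from C, E = 14*2 = 28 chips; eligible C, E

Pot 1: 75 chips, eligible: A, C, D, E, F
Pot 2: 4 chips, eligible: A, C, D, E
Pot 3: 93 chips, eligible: C, D, E
Pot 4: 28 chips, eligible: C, E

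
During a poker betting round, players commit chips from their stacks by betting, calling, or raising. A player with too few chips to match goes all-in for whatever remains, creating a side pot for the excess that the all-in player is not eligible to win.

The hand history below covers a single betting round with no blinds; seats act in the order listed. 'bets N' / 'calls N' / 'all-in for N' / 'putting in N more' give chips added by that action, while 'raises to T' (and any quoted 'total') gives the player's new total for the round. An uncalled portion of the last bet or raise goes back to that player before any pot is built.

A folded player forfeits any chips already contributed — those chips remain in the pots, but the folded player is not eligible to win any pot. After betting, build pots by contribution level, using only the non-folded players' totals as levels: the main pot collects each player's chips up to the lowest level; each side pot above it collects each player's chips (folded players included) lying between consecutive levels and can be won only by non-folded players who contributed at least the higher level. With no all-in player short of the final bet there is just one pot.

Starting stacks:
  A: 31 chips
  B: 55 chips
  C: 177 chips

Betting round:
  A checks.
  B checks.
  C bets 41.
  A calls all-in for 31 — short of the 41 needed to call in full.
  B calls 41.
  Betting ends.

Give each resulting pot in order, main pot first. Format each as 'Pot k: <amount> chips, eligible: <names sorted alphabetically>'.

Pot 1: 93 chips, eligible: A, B, C
Pot 2: 20 chips, eligible: B, C

Derivation:
Contributions: A=31, B=41, C=41
Pot levels (distinct totals of non-folded players): 31, 41
Layer 1-31: 31 each from A, B, C = 31*3 = 93 chips; eligible A, B, C
Layer 32-41: 10 each from B, C = 10*2 = 20 chips; eligible B, C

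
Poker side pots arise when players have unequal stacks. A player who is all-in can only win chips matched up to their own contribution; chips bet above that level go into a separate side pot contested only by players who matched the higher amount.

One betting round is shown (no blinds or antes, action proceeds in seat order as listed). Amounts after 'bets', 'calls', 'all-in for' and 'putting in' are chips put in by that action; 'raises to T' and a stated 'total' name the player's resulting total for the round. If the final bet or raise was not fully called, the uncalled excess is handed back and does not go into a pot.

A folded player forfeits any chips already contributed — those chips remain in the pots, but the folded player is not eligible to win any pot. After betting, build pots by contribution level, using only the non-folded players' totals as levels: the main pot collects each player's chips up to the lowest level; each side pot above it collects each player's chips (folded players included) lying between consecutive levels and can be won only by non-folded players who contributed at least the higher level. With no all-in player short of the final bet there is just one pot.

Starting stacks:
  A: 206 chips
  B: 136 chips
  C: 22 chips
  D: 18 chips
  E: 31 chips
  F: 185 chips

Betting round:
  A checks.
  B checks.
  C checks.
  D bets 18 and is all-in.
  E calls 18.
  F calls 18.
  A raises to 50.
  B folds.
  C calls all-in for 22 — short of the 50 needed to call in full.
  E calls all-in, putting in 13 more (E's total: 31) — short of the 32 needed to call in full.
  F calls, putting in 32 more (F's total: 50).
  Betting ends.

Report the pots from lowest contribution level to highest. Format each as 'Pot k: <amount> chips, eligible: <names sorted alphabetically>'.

Contributions: A=50, C=22, D=18, E=31, F=50
Folded: B
Pot levels (distinct totals of non-folded players): 18, 22, 31, 50
Layer 1-18: 18 each from A, C, D, E, F = 18*5 = 90 chips; eligible A, C, D, E, F
Layer 19-22: 4 each from A, C, E, F = 4*4 = 16 chips; eligible A, C, E, F
Layer 23-31: 9 each from A, E, F = 9*3 = 27 chips; eligible A, E, F
Layer 32-50: 19 each from A, F = 19*2 = 38 chips; eligible A, F

Pot 1: 90 chips, eligible: A, C, D, E, F
Pot 2: 16 chips, eligible: A, C, E, F
Pot 3: 27 chips, eligible: A, E, F
Pot 4: 38 chips, eligible: A, F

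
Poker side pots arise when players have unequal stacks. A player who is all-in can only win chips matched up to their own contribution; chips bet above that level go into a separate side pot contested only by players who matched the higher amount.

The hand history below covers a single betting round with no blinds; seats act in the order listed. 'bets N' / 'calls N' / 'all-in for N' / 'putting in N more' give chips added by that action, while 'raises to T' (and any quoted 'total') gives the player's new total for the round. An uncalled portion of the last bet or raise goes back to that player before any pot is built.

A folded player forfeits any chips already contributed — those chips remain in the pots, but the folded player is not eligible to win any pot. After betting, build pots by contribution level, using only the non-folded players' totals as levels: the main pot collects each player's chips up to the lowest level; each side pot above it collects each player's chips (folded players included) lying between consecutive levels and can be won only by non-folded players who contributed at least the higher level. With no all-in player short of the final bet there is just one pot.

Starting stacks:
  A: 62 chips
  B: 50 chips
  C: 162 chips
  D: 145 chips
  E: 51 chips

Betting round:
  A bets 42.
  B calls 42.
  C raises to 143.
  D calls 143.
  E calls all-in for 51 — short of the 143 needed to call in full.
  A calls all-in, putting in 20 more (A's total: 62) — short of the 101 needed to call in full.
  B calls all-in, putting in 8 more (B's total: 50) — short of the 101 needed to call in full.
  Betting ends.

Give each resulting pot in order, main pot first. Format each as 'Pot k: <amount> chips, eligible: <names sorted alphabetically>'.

Pot 1: 250 chips, eligible: A, B, C, D, E
Pot 2: 4 chips, eligible: A, C, D, E
Pot 3: 33 chips, eligible: A, C, D
Pot 4: 162 chips, eligible: C, D

Derivation:
Contributions: A=62, B=50, C=143, D=143, E=51
Pot levels (distinct totals of non-folded players): 50, 51, 62, 143
Layer 1-50: 50 each from A, B, C, D, E = 50*5 = 250 chips; eligible A, B, C, D, E
Layer 51-51: 1 each from A, C, D, E = 1*4 = 4 chips; eligible A, C, D, E
Layer 52-62: 11 each from A, C, D = 11*3 = 33 chips; eligible A, C, D
Layer 63-143: 81 each from C, D = 81*2 = 162 chips; eligible C, D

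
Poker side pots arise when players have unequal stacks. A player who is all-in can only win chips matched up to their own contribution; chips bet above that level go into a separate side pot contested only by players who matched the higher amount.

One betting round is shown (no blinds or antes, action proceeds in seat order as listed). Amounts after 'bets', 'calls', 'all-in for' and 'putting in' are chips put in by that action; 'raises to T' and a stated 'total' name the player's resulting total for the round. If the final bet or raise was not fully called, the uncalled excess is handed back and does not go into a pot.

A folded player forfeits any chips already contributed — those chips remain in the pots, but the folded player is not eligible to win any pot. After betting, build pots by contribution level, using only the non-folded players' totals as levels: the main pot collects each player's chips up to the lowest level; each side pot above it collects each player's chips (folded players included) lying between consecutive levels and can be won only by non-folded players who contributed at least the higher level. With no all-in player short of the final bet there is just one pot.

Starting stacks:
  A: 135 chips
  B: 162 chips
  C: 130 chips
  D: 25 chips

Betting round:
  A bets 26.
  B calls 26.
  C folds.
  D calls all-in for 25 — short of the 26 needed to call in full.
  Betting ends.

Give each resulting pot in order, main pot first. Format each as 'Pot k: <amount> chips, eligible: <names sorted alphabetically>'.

Pot 1: 75 chips, eligible: A, B, D
Pot 2: 2 chips, eligible: A, B

Derivation:
Contributions: A=26, B=26, D=25
Folded: C
Pot levels (distinct totals of non-folded players): 25, 26
Layer 1-25: 25 each from A, B, D = 25*3 = 75 chips; eligible A, B, D
Layer 26-26: 1 each from A, B = 1*2 = 2 chips; eligible A, B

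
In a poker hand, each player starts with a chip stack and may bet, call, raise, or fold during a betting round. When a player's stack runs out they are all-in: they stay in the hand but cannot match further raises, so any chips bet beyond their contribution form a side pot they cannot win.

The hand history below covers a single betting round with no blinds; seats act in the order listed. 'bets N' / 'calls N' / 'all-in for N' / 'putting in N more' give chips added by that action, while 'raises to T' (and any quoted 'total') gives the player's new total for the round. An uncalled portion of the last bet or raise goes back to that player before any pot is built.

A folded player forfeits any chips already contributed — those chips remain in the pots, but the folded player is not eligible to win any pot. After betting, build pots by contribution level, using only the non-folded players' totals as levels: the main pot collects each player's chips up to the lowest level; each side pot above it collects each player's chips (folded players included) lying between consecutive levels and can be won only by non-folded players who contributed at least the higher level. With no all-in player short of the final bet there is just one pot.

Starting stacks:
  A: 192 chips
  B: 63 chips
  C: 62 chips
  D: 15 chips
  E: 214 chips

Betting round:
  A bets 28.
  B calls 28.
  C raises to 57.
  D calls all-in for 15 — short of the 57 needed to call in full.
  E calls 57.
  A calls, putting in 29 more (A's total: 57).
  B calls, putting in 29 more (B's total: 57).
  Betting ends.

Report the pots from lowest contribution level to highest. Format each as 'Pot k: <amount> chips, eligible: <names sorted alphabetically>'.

Contributions: A=57, B=57, C=57, D=15, E=57
Pot levels (distinct totals of non-folded players): 15, 57
Layer 1-15: 15 each from A, B, C, D, E = 15*5 = 75 chips; eligible A, B, C, D, E
Layer 16-57: 42 each from A, B, C, E = 42*4 = 168 chips; eligible A, B, C, E

Pot 1: 75 chips, eligible: A, B, C, D, E
Pot 2: 168 chips, eligible: A, B, C, E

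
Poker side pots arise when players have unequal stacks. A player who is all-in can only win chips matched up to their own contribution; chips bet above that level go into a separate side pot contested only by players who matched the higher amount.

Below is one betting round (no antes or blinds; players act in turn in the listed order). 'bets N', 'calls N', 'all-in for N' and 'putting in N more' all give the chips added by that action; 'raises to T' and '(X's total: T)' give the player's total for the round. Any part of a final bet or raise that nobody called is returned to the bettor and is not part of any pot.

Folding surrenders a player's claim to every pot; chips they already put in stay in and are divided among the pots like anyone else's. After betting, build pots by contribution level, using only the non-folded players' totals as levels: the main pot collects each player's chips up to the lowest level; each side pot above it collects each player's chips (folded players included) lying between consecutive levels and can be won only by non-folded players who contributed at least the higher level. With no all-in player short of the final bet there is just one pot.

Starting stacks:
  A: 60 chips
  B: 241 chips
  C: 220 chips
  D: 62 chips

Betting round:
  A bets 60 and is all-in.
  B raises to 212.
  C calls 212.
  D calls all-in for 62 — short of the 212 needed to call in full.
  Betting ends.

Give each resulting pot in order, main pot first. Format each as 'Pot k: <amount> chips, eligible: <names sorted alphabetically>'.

Pot 1: 240 chips, eligible: A, B, C, D
Pot 2: 6 chips, eligible: B, C, D
Pot 3: 300 chips, eligible: B, C

Derivation:
Contributions: A=60, B=212, C=212, D=62
Pot levels (distinct totals of non-folded players): 60, 62, 212
Layer 1-60: 60 each from A, B, C, D = 60*4 = 240 chips; eligible A, B, C, D
Layer 61-62: 2 each from B, C, D = 2*3 = 6 chips; eligible B, C, D
Layer 63-212: 150 each from B, C = 150*2 = 300 chips; eligible B, C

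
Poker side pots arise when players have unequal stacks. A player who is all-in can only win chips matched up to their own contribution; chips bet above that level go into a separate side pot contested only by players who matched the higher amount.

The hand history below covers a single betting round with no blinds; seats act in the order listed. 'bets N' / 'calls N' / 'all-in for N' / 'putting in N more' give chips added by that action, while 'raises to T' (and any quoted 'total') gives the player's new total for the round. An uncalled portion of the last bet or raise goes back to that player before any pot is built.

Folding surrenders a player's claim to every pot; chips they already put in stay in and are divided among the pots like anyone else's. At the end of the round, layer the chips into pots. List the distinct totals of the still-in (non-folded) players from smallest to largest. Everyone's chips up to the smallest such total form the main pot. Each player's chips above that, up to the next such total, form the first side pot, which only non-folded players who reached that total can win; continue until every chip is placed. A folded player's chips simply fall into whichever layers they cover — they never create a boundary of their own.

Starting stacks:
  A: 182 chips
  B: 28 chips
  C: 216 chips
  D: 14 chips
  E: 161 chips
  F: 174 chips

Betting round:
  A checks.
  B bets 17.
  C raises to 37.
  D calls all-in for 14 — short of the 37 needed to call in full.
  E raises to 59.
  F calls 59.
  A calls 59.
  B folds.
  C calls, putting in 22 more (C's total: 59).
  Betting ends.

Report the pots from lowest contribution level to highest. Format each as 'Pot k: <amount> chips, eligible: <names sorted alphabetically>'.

Contributions: A=59, B=17, C=59, D=14, E=59, F=59
Folded: B
Pot levels (distinct totals of non-folded players): 14, 59
Layer 1-14: 14 each from A, B, C, D, E, F = 14*6 = 84 chips; eligible A, C, D, E, F
Layer 15-59: A 45 + B 3 + C 45 + E 45 + F 45 = 183 chips; eligible A, C, E, F

Pot 1: 84 chips, eligible: A, C, D, E, F
Pot 2: 183 chips, eligible: A, C, E, F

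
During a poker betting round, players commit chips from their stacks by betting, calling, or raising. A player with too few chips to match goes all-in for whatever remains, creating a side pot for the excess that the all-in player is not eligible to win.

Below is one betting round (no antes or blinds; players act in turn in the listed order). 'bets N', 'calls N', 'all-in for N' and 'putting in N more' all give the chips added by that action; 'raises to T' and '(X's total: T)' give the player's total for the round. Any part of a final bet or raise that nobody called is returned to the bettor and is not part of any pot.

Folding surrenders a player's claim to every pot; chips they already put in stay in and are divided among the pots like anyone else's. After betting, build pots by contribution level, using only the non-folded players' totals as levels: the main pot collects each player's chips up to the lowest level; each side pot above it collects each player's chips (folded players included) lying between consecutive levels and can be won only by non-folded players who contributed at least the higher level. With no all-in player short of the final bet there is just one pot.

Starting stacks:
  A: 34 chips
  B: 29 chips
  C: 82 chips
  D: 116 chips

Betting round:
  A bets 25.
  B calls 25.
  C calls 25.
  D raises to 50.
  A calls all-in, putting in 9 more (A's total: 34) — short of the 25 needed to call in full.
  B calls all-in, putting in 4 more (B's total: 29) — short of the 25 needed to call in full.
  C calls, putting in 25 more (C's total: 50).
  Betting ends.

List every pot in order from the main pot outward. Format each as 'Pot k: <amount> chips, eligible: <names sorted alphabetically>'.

Contributions: A=34, B=29, C=50, D=50
Pot levels (distinct totals of non-folded players): 29, 34, 50
Layer 1-29: 29 each from A, B, C, D = 29*4 = 116 chips; eligible A, B, C, D
Layer 30-34: 5 each from A, C, D = 5*3 = 15 chips; eligible A, C, D
Layer 35-50: 16 each from C, D = 16*2 = 32 chips; eligible C, D

Pot 1: 116 chips, eligible: A, B, C, D
Pot 2: 15 chips, eligible: A, C, D
Pot 3: 32 chips, eligible: C, D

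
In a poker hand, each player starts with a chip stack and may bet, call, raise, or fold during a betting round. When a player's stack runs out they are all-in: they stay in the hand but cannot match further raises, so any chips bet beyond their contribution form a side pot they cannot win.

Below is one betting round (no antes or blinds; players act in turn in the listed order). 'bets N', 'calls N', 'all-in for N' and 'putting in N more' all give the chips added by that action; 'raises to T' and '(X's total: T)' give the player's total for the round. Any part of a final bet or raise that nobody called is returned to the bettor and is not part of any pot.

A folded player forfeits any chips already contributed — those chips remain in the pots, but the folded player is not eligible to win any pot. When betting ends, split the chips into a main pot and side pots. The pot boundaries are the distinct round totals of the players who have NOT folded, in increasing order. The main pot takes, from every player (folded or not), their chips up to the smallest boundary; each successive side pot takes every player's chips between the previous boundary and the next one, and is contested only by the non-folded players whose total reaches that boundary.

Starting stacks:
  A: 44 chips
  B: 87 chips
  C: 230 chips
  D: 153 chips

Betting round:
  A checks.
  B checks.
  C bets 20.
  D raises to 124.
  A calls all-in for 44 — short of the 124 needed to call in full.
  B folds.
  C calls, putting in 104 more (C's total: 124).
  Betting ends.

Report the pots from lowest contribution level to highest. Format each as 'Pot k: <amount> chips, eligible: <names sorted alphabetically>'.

Pot 1: 132 chips, eligible: A, C, D
Pot 2: 160 chips, eligible: C, D

Derivation:
Contributions: A=44, C=124, D=124
Folded: B
Pot levels (distinct totals of non-folded players): 44, 124
Layer 1-44: 44 each from A, C, D = 44*3 = 132 chips; eligible A, C, D
Layer 45-124: 80 each from C, D = 80*2 = 160 chips; eligible C, D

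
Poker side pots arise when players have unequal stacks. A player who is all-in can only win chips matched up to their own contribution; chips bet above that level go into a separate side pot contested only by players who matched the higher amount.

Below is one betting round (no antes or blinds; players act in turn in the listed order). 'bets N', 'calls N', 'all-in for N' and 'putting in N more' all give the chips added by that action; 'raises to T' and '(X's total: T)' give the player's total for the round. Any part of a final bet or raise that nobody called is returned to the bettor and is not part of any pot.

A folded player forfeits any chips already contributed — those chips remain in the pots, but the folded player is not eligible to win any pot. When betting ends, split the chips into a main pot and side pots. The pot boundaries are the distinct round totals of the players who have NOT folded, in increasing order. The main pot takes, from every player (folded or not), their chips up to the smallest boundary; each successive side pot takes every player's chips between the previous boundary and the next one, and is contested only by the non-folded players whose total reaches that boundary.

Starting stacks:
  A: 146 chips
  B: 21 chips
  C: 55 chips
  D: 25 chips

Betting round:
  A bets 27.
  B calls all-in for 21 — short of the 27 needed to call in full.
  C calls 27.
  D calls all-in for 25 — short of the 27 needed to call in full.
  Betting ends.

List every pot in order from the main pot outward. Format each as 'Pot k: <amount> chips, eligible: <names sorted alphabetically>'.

Contributions: A=27, B=21, C=27, D=25
Pot levels (distinct totals of non-folded players): 21, 25, 27
Layer 1-21: 21 each from A, B, C, D = 21*4 = 84 chips; eligible A, B, C, D
Layer 22-25: 4 each from A, C, D = 4*3 = 12 chips; eligible A, C, D
Layer 26-27: 2 each from A, C = 2*2 = 4 chips; eligible A, C

Pot 1: 84 chips, eligible: A, B, C, D
Pot 2: 12 chips, eligible: A, C, D
Pot 3: 4 chips, eligible: A, C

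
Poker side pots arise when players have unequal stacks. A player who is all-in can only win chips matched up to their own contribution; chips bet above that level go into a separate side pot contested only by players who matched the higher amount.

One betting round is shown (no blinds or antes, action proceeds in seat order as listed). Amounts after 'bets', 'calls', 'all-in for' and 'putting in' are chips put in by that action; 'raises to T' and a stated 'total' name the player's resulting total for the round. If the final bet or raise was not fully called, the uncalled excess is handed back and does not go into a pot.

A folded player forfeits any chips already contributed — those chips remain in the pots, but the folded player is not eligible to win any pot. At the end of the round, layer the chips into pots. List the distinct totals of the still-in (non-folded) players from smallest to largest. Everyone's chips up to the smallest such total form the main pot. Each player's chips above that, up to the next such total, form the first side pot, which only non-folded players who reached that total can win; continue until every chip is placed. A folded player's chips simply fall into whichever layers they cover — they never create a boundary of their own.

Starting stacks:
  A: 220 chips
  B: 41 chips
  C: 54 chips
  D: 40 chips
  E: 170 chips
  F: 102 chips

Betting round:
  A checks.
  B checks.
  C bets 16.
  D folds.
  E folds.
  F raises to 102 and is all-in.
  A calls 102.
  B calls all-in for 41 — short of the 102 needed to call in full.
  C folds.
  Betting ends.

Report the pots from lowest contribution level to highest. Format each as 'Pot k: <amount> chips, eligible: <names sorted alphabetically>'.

Pot 1: 139 chips, eligible: A, B, F
Pot 2: 122 chips, eligible: A, F

Derivation:
Contributions: A=102, B=41, C=16, F=102
Folded: C, D, E
Pot levels (distinct totals of non-folded players): 41, 102
Layer 1-41: A 41 + B 41 + C 16 + F 41 = 139 chips; eligible A, B, F
Layer 42-102: 61 each from A, F = 61*2 = 122 chips; eligible A, F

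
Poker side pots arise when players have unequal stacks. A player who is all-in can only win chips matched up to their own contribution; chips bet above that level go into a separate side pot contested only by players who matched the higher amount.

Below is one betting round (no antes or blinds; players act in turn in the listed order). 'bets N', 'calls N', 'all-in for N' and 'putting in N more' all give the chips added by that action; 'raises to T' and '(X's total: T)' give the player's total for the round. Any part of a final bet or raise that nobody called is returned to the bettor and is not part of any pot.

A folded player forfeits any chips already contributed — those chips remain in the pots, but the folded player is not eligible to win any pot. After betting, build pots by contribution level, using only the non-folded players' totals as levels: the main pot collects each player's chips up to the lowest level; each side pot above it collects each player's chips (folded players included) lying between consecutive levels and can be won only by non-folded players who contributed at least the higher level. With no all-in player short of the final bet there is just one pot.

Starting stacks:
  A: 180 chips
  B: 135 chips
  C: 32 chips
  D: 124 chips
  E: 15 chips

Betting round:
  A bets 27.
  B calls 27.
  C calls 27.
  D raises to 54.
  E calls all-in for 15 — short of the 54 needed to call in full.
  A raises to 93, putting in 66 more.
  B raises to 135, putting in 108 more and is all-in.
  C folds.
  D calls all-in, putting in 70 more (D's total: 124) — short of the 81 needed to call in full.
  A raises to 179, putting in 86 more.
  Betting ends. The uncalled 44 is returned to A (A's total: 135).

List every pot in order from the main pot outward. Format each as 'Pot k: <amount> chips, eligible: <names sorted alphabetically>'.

Pot 1: 75 chips, eligible: A, B, D, E
Pot 2: 339 chips, eligible: A, B, D
Pot 3: 22 chips, eligible: A, B

Derivation:
Contributions (after 44 returned to A): A=135, B=135, C=27, D=124, E=15
Folded: C
Pot levels (distinct totals of non-folded players): 15, 124, 135
Layer 1-15: 15 each from A, B, C, D, E = 15*5 = 75 chips; eligible A, B, D, E
Layer 16-124: A 109 + B 109 + C 12 + D 109 = 339 chips; eligible A, B, D
Layer 125-135: 11 each from A, B = 11*2 = 22 chips; eligible A, B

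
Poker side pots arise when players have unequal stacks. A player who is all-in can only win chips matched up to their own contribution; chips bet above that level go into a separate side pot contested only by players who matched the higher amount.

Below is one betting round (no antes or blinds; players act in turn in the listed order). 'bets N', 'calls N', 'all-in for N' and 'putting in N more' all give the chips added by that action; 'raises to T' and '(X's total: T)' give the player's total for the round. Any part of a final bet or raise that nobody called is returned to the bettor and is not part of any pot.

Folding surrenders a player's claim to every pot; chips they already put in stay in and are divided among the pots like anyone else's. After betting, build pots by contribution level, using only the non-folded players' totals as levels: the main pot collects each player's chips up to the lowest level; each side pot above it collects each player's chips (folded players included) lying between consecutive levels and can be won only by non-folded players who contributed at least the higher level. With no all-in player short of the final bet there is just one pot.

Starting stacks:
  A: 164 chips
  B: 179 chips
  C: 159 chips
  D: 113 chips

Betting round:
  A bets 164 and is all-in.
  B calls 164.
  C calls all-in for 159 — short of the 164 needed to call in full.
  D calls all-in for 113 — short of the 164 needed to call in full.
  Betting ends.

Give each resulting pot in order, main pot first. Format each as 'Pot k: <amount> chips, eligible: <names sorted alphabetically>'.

Pot 1: 452 chips, eligible: A, B, C, D
Pot 2: 138 chips, eligible: A, B, C
Pot 3: 10 chips, eligible: A, B

Derivation:
Contributions: A=164, B=164, C=159, D=113
Pot levels (distinct totals of non-folded players): 113, 159, 164
Layer 1-113: 113 each from A, B, C, D = 113*4 = 452 chips; eligible A, B, C, D
Layer 114-159: 46 each from A, B, C = 46*3 = 138 chips; eligible A, B, C
Layer 160-164: 5 each from A, B = 5*2 = 10 chips; eligible A, B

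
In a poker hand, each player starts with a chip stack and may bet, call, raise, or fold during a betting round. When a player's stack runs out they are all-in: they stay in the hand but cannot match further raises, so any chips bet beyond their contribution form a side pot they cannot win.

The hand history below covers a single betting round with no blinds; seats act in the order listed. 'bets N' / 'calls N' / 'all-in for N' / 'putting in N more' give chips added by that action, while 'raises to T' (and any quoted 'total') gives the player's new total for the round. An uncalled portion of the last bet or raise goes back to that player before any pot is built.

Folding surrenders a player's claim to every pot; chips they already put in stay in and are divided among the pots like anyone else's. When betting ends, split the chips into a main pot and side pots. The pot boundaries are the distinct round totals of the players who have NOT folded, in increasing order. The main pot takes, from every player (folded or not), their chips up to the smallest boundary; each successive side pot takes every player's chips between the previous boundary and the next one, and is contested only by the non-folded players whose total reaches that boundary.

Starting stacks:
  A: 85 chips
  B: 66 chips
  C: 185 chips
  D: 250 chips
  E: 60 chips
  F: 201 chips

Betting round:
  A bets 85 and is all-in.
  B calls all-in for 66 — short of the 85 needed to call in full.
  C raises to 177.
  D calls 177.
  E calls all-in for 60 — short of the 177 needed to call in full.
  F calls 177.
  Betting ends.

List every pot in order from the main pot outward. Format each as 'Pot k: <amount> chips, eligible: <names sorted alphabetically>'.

Pot 1: 360 chips, eligible: A, B, C, D, E, F
Pot 2: 30 chips, eligible: A, B, C, D, F
Pot 3: 76 chips, eligible: A, C, D, F
Pot 4: 276 chips, eligible: C, D, F

Derivation:
Contributions: A=85, B=66, C=177, D=177, E=60, F=177
Pot levels (distinct totals of non-folded players): 60, 66, 85, 177
Layer 1-60: 60 each from A, B, C, D, E, F = 60*6 = 360 chips; eligible A, B, C, D, E, F
Layer 61-66: 6 each from A, B, C, D, F = 6*5 = 30 chips; eligible A, B, C, D, F
Layer 67-85: 19 each from A, C, D, F = 19*4 = 76 chips; eligible A, C, D, F
Layer 86-177: 92 each from C, D, F = 92*3 = 276 chips; eligible C, D, F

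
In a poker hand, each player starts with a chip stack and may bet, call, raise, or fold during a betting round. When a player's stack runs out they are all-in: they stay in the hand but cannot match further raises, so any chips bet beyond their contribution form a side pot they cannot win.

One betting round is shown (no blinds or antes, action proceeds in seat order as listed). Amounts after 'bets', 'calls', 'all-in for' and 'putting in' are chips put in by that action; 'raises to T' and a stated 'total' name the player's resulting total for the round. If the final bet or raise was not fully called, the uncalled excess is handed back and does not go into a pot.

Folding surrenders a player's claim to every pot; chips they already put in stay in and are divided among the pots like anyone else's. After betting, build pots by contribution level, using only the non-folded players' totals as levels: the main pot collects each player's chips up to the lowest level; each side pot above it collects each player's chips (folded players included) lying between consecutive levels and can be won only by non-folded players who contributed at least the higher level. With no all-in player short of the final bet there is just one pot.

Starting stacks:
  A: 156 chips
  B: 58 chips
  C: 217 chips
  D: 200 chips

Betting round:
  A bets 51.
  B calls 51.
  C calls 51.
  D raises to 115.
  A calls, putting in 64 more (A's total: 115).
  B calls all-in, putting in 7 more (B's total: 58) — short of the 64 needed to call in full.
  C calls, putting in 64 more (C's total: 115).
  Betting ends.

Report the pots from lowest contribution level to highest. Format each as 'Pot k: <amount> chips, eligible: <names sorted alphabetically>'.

Contributions: A=115, B=58, C=115, D=115
Pot levels (distinct totals of non-folded players): 58, 115
Layer 1-58: 58 each from A, B, C, D = 58*4 = 232 chips; eligible A, B, C, D
Layer 59-115: 57 each from A, C, D = 57*3 = 171 chips; eligible A, C, D

Pot 1: 232 chips, eligible: A, B, C, D
Pot 2: 171 chips, eligible: A, C, D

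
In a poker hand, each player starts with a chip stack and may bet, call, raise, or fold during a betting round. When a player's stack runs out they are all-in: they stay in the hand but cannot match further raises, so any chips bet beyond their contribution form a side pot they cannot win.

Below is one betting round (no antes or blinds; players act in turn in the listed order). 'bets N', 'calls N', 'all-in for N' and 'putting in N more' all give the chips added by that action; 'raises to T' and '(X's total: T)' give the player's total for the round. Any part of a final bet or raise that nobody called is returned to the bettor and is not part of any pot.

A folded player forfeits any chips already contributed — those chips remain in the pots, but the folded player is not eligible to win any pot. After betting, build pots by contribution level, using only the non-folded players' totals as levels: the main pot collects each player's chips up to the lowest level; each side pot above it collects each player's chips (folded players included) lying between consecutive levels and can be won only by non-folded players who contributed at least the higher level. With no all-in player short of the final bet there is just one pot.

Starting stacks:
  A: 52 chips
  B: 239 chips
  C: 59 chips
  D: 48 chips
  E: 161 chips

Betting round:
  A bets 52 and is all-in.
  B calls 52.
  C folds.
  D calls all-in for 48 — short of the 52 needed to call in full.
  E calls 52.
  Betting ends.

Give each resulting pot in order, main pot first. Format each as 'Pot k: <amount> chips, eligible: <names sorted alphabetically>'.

Contributions: A=52, B=52, D=48, E=52
Folded: C
Pot levels (distinct totals of non-folded players): 48, 52
Layer 1-48: 48 each from A, B, D, E = 48*4 = 192 chips; eligible A, B, D, E
Layer 49-52: 4 each from A, B, E = 4*3 = 12 chips; eligible A, B, E

Pot 1: 192 chips, eligible: A, B, D, E
Pot 2: 12 chips, eligible: A, B, E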